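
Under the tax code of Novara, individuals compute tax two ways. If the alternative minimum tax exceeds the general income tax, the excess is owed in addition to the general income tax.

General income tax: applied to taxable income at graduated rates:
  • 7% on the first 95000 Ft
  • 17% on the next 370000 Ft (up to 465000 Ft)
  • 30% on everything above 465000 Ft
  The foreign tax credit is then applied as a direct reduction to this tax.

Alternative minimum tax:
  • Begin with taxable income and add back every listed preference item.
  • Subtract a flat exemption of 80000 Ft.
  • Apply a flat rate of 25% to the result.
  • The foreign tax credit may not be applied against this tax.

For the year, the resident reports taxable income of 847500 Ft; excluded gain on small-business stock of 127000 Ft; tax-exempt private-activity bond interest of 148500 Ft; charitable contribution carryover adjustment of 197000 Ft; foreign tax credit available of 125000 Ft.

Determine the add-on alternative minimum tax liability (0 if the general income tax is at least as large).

General income tax:
  95000 Ft × 7% = 6650 Ft
  370000 Ft × 17% = 62900 Ft
  382500 Ft × 30% = 114750 Ft
  → 184300 Ft
  Less foreign tax credit 125000 Ft → 59300 Ft

Alternative minimum tax:
  Adjusted income: 847500 Ft + 127000 Ft + 148500 Ft + 197000 Ft = 1320000 Ft
  Less exemption 80000 Ft → base 1240000 Ft
  1240000 Ft × 25% = 310000 Ft

Excess of alternative minimum tax over general income tax: 310000 Ft − 59300 Ft = 250700 Ft.

250700 Ft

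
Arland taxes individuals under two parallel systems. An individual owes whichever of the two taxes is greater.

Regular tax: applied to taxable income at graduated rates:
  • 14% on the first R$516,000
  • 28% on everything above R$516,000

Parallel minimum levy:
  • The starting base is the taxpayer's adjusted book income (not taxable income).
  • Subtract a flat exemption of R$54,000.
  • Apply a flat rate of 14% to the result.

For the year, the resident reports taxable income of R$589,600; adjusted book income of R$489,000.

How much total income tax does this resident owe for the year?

Regular tax:
  R$516,000 × 14% = R$72,240
  R$73,600 × 28% = R$20,608
  → R$92,848

Parallel minimum levy:
  Base (adjusted book income): R$489,000
  Less exemption R$54,000 → base R$435,000
  R$435,000 × 14% = R$60,900

R$92,848 > R$60,900, so the regular tax governs.

R$92,848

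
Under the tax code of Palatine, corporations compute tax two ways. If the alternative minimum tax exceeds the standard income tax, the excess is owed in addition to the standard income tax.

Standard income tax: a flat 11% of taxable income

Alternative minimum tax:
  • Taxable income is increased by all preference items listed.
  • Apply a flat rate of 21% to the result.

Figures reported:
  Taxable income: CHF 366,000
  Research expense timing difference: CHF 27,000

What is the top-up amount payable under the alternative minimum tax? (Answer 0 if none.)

Alternative minimum tax:
  Adjusted income: CHF 366,000 + CHF 27,000 = CHF 393,000
  CHF 393,000 × 21% = CHF 82,530

Standard income tax:
  CHF 366,000 × 11% = CHF 40,260

Excess of alternative minimum tax over standard income tax: CHF 82,530 − CHF 40,260 = CHF 42,270.

CHF 42,270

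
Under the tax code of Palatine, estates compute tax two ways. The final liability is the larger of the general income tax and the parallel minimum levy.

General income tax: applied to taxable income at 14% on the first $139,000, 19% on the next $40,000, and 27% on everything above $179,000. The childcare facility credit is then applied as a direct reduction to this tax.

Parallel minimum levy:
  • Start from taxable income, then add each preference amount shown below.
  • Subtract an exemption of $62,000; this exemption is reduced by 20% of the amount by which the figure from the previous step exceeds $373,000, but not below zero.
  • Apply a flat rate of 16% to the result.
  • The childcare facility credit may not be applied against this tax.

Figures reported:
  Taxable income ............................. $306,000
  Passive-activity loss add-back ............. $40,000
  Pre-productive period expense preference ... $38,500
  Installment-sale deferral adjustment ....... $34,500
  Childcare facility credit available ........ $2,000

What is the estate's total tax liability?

$59,350

General income tax:
  $139,000 × 14% = $19,460
  $40,000 × 19% = $7,600
  $127,000 × 27% = $34,290
  → $61,350
  Less childcare facility credit $2,000 → $59,350

Parallel minimum levy:
  Adjusted income: $306,000 + $40,000 + $38,500 + $34,500 = $419,000
  Exemption: $62,000 − 20% × ($419,000 − $373,000) = $62,000 − $9,200 = $52,800
  Base: $419,000 − $52,800 = $366,200
  $366,200 × 16% = $58,592

$59,350 > $58,592, so the general income tax governs.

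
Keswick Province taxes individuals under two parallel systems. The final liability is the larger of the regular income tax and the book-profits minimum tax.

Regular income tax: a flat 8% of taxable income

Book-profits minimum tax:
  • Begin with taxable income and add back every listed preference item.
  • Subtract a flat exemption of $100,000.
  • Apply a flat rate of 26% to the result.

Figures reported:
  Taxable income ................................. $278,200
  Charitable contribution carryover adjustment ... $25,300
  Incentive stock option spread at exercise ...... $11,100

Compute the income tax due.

Book-profits minimum tax:
  Adjusted income: $278,200 + $25,300 + $11,100 = $314,600
  Less exemption $100,000 → base $214,600
  $214,600 × 26% = $55,796

Regular income tax:
  $278,200 × 8% = $22,256

$55,796 > $22,256, so the book-profits minimum tax is the binding amount.

$55,796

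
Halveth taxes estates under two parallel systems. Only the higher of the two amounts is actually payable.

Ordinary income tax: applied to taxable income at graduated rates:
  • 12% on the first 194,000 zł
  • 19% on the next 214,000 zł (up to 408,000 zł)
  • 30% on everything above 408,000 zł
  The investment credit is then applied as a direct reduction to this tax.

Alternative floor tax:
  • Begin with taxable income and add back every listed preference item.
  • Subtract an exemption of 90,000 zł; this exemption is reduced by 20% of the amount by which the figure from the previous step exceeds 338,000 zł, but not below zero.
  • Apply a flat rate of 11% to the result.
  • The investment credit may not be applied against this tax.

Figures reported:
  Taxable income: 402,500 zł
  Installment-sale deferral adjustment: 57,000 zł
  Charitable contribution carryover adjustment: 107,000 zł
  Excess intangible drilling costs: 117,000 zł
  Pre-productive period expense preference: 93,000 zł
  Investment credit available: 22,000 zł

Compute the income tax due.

Ordinary income tax:
  194,000 zł × 12% = 23,280 zł
  208,500 zł × 19% = 39,615 zł
  → 62,895 zł
  Less investment credit 22,000 zł → 40,895 zł

Alternative floor tax:
  Adjusted income: 402,500 zł + 57,000 zł + 107,000 zł + 117,000 zł + 93,000 zł = 776,500 zł
  Exemption: 90,000 zł − 20% × (776,500 zł − 338,000 zł) = 90,000 zł − 87,700 zł = 2,300 zł
  Base: 776,500 zł − 2,300 zł = 774,200 zł
  774,200 zł × 11% = 85,162 zł

85,162 zł > 40,895 zł, so the alternative floor tax is the binding amount.

85,162 zł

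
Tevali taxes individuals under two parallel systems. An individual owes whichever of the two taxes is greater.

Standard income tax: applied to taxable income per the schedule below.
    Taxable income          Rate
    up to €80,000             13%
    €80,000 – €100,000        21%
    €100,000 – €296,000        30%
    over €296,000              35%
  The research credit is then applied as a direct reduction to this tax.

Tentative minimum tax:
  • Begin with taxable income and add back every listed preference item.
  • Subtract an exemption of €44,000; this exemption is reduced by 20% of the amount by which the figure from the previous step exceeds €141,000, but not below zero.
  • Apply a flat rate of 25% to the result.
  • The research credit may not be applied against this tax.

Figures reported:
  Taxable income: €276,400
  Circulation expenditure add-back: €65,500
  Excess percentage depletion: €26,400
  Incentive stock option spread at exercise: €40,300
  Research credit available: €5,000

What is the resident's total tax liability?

Tentative minimum tax:
  Adjusted income: €276,400 + €65,500 + €26,400 + €40,300 = €408,600
  Exemption: 20% × (€408,600 − €141,000) = €53,520 ≥ €44,000, so the exemption is fully phased out
  Base: €408,600 − €0 = €408,600
  €408,600 × 25% = €102,150

Standard income tax:
  €80,000 × 13% = €10,400
  €20,000 × 21% = €4,200
  €176,400 × 30% = €52,920
  → €67,520
  Less research credit €5,000 → €62,520

€102,150 > €62,520, so the tentative minimum tax is the binding amount.

€102,150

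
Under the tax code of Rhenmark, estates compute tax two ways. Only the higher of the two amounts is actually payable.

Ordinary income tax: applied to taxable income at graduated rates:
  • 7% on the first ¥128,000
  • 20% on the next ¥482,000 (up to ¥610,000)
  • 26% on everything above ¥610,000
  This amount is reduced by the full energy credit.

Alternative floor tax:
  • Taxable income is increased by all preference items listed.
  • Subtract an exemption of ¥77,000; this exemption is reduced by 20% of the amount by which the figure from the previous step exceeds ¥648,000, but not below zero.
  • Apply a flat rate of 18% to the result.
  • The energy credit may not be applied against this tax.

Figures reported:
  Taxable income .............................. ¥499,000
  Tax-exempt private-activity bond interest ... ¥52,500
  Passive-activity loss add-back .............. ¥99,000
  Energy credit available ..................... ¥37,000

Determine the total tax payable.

Ordinary income tax:
  ¥128,000 × 7% = ¥8,960
  ¥371,000 × 20% = ¥74,200
  → ¥83,160
  Less energy credit ¥37,000 → ¥46,160

Alternative floor tax:
  Adjusted income: ¥499,000 + ¥52,500 + ¥99,000 = ¥650,500
  Exemption: ¥77,000 − 20% × (¥650,500 − ¥648,000) = ¥77,000 − ¥500 = ¥76,500
  Base: ¥650,500 − ¥76,500 = ¥574,000
  ¥574,000 × 18% = ¥103,320

¥103,320 > ¥46,160, so the alternative floor tax is the binding amount.

¥103,320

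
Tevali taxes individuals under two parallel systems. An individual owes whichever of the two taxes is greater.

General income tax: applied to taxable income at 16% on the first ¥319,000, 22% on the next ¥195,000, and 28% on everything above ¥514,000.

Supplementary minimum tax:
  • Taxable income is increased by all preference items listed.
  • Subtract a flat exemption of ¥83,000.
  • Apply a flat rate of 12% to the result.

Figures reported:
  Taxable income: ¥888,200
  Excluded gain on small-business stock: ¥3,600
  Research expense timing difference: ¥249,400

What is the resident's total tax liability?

Supplementary minimum tax:
  Adjusted income: ¥888,200 + ¥3,600 + ¥249,400 = ¥1,141,200
  Less exemption ¥83,000 → base ¥1,058,200
  ¥1,058,200 × 12% = ¥126,984

General income tax:
  ¥319,000 × 16% = ¥51,040
  ¥195,000 × 22% = ¥42,900
  ¥374,200 × 28% = ¥104,776
  → ¥198,716

¥198,716 > ¥126,984, so the general income tax governs.

¥198,716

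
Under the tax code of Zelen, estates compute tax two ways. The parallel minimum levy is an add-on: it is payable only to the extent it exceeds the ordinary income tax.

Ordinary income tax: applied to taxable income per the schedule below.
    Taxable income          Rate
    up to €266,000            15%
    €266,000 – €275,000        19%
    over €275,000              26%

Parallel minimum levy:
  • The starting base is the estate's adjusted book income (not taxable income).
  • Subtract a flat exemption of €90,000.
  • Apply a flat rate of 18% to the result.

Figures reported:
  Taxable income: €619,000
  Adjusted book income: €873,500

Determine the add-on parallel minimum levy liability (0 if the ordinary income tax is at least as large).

€9,980

Parallel minimum levy:
  Base (adjusted book income): €873,500
  Less exemption €90,000 → base €783,500
  €783,500 × 18% = €141,030

Ordinary income tax:
  €266,000 × 15% = €39,900
  €9,000 × 19% = €1,710
  €344,000 × 26% = €89,440
  → €131,050

Excess of parallel minimum levy over ordinary income tax: €141,030 − €131,050 = €9,980.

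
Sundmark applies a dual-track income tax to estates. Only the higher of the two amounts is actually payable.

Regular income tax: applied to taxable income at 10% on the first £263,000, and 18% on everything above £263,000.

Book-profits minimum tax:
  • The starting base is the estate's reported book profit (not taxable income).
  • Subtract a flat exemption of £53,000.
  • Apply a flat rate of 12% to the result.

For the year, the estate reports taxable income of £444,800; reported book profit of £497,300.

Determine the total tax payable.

Book-profits minimum tax:
  Base (reported book profit): £497,300
  Less exemption £53,000 → base £444,300
  £444,300 × 12% = £53,316

Regular income tax:
  £263,000 × 10% = £26,300
  £181,800 × 18% = £32,724
  → £59,024

£59,024 > £53,316, so the regular income tax governs.

£59,024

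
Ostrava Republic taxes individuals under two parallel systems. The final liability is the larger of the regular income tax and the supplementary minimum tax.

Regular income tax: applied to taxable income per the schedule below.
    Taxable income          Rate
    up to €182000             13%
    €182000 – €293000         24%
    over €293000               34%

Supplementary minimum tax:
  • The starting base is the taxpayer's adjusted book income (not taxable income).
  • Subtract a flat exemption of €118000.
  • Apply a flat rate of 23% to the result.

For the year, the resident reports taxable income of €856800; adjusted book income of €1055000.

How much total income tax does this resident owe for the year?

€241992

Regular income tax:
  €182000 × 13% = €23660
  €111000 × 24% = €26640
  €563800 × 34% = €191692
  → €241992

Supplementary minimum tax:
  Base (adjusted book income): €1055000
  Less exemption €118000 → base €937000
  €937000 × 23% = €215510

€241992 > €215510, so the regular income tax governs.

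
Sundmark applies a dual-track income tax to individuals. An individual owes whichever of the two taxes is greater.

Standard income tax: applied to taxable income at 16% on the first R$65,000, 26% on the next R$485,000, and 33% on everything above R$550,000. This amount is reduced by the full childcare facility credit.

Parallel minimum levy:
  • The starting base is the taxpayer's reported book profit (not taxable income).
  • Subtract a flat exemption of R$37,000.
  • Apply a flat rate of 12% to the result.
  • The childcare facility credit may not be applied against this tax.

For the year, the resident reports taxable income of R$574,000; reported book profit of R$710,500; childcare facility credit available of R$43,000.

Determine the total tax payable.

R$101,420

Standard income tax:
  R$65,000 × 16% = R$10,400
  R$485,000 × 26% = R$126,100
  R$24,000 × 33% = R$7,920
  → R$144,420
  Less childcare facility credit R$43,000 → R$101,420

Parallel minimum levy:
  Base (reported book profit): R$710,500
  Less exemption R$37,000 → base R$673,500
  R$673,500 × 12% = R$80,820

R$101,420 > R$80,820, so the standard income tax governs.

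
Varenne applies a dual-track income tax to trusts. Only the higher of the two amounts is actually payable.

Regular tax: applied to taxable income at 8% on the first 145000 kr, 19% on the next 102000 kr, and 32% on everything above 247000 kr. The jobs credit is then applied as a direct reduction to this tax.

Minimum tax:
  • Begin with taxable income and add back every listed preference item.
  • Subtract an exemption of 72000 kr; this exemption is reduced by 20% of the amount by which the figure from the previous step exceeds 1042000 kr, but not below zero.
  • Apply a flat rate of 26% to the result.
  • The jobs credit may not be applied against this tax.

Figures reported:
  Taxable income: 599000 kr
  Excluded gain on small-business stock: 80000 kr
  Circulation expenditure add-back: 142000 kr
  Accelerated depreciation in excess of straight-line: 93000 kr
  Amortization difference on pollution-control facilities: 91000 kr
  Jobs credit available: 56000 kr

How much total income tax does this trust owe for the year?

Minimum tax:
  Adjusted income: 599000 kr + 80000 kr + 142000 kr + 93000 kr + 91000 kr = 1005000 kr
  Exemption: 1005000 kr ≤ 1042000 kr, so full 72000 kr applies
  Base: 1005000 kr − 72000 kr = 933000 kr
  933000 kr × 26% = 242580 kr

Regular tax:
  145000 kr × 8% = 11600 kr
  102000 kr × 19% = 19380 kr
  352000 kr × 32% = 112640 kr
  → 143620 kr
  Less jobs credit 56000 kr → 87620 kr

242580 kr > 87620 kr, so the minimum tax is the binding amount.

242580 kr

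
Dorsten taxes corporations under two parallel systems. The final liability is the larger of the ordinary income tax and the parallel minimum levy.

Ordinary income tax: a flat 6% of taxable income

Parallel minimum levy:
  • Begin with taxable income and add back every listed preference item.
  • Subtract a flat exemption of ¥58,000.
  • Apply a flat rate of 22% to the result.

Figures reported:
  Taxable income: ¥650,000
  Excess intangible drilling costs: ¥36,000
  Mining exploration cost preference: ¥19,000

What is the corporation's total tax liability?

¥142,340

Ordinary income tax:
  ¥650,000 × 6% = ¥39,000

Parallel minimum levy:
  Adjusted income: ¥650,000 + ¥36,000 + ¥19,000 = ¥705,000
  Less exemption ¥58,000 → base ¥647,000
  ¥647,000 × 22% = ¥142,340

¥142,340 > ¥39,000, so the parallel minimum levy is the binding amount.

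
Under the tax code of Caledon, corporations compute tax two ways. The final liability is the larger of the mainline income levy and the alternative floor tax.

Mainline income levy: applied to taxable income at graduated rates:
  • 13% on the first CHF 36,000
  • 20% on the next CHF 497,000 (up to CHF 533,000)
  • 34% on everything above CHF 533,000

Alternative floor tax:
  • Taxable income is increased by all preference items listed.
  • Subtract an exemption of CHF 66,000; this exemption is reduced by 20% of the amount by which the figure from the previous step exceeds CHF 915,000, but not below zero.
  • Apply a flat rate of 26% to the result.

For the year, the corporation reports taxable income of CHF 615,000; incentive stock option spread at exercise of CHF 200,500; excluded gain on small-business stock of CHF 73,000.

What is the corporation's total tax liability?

CHF 213,850

Mainline income levy:
  CHF 36,000 × 13% = CHF 4,680
  CHF 497,000 × 20% = CHF 99,400
  CHF 82,000 × 34% = CHF 27,880
  → CHF 131,960

Alternative floor tax:
  Adjusted income: CHF 615,000 + CHF 200,500 + CHF 73,000 = CHF 888,500
  Exemption: CHF 888,500 ≤ CHF 915,000, so full CHF 66,000 applies
  Base: CHF 888,500 − CHF 66,000 = CHF 822,500
  CHF 822,500 × 26% = CHF 213,850

CHF 213,850 > CHF 131,960, so the alternative floor tax is the binding amount.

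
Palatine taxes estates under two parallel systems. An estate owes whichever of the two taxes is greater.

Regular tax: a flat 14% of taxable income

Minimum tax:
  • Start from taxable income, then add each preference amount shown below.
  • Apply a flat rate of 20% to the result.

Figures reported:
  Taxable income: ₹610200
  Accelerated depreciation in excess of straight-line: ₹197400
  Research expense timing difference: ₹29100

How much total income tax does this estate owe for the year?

Minimum tax:
  Adjusted income: ₹610200 + ₹197400 + ₹29100 = ₹836700
  ₹836700 × 20% = ₹167340

Regular tax:
  ₹610200 × 14% = ₹85428

₹167340 > ₹85428, so the minimum tax is the binding amount.

₹167340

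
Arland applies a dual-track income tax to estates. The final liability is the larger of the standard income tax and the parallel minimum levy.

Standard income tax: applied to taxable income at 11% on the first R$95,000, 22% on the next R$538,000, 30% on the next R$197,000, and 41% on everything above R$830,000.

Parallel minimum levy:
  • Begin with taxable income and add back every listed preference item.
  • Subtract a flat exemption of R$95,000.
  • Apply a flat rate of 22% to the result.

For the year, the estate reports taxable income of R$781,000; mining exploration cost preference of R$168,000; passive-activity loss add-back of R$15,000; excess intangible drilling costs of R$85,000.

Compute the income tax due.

Standard income tax:
  R$95,000 × 11% = R$10,450
  R$538,000 × 22% = R$118,360
  R$148,000 × 30% = R$44,400
  → R$173,210

Parallel minimum levy:
  Adjusted income: R$781,000 + R$168,000 + R$15,000 + R$85,000 = R$1,049,000
  Less exemption R$95,000 → base R$954,000
  R$954,000 × 22% = R$209,880

R$209,880 > R$173,210, so the parallel minimum levy is the binding amount.

R$209,880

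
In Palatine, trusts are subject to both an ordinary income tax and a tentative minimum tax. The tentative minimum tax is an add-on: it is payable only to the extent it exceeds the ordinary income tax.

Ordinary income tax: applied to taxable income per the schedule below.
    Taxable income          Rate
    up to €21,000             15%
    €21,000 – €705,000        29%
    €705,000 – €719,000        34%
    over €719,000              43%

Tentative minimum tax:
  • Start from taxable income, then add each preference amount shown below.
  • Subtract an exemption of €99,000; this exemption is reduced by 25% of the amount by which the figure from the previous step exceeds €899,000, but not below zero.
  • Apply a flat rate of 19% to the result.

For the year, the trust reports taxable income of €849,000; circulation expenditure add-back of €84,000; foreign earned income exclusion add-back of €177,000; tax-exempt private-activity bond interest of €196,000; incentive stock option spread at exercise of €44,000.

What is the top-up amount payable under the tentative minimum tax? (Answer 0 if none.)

Ordinary income tax:
  €21,000 × 15% = €3,150
  €684,000 × 29% = €198,360
  €14,000 × 34% = €4,760
  €130,000 × 43% = €55,900
  → €262,170

Tentative minimum tax:
  Adjusted income: €849,000 + €84,000 + €177,000 + €196,000 + €44,000 = €1,350,000
  Exemption: 25% × (€1,350,000 − €899,000) = €112,750 ≥ €99,000, so the exemption is fully phased out
  Base: €1,350,000 − €0 = €1,350,000
  €1,350,000 × 19% = €256,500

€256,500 ≤ €262,170, so no add-on is due.

€0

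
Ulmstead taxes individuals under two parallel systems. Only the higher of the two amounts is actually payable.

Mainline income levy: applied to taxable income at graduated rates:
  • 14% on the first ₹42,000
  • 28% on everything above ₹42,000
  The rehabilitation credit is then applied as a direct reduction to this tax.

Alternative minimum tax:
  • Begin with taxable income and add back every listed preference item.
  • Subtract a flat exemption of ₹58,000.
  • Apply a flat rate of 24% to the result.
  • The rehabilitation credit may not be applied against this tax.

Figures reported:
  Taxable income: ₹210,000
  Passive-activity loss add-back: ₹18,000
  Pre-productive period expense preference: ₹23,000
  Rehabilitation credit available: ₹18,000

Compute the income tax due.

Mainline income levy:
  ₹42,000 × 14% = ₹5,880
  ₹168,000 × 28% = ₹47,040
  → ₹52,920
  Less rehabilitation credit ₹18,000 → ₹34,920

Alternative minimum tax:
  Adjusted income: ₹210,000 + ₹18,000 + ₹23,000 = ₹251,000
  Less exemption ₹58,000 → base ₹193,000
  ₹193,000 × 24% = ₹46,320

₹46,320 > ₹34,920, so the alternative minimum tax is the binding amount.

₹46,320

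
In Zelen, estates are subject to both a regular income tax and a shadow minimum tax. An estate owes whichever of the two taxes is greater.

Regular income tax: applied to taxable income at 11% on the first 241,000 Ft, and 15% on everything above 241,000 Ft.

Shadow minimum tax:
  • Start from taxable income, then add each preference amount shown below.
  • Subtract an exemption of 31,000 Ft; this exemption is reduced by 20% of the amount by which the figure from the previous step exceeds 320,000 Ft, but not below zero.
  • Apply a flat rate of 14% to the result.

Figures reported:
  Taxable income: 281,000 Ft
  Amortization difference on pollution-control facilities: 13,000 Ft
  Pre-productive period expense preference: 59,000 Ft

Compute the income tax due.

46,004 Ft

Regular income tax:
  241,000 Ft × 11% = 26,510 Ft
  40,000 Ft × 15% = 6,000 Ft
  → 32,510 Ft

Shadow minimum tax:
  Adjusted income: 281,000 Ft + 13,000 Ft + 59,000 Ft = 353,000 Ft
  Exemption: 31,000 Ft − 20% × (353,000 Ft − 320,000 Ft) = 31,000 Ft − 6,600 Ft = 24,400 Ft
  Base: 353,000 Ft − 24,400 Ft = 328,600 Ft
  328,600 Ft × 14% = 46,004 Ft

46,004 Ft > 32,510 Ft, so the shadow minimum tax is the binding amount.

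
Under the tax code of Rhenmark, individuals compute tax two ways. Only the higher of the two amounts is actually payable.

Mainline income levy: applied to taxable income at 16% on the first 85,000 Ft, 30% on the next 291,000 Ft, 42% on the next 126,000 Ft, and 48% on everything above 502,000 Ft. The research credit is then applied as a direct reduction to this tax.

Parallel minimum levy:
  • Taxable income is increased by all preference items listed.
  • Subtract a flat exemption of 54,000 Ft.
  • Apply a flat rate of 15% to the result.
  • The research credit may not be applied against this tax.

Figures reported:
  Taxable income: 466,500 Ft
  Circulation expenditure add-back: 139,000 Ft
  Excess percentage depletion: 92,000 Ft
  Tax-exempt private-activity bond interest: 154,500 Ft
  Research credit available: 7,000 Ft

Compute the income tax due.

131,910 Ft

Mainline income levy:
  85,000 Ft × 16% = 13,600 Ft
  291,000 Ft × 30% = 87,300 Ft
  90,500 Ft × 42% = 38,010 Ft
  → 138,910 Ft
  Less research credit 7,000 Ft → 131,910 Ft

Parallel minimum levy:
  Adjusted income: 466,500 Ft + 139,000 Ft + 92,000 Ft + 154,500 Ft = 852,000 Ft
  Less exemption 54,000 Ft → base 798,000 Ft
  798,000 Ft × 15% = 119,700 Ft

131,910 Ft > 119,700 Ft, so the mainline income levy governs.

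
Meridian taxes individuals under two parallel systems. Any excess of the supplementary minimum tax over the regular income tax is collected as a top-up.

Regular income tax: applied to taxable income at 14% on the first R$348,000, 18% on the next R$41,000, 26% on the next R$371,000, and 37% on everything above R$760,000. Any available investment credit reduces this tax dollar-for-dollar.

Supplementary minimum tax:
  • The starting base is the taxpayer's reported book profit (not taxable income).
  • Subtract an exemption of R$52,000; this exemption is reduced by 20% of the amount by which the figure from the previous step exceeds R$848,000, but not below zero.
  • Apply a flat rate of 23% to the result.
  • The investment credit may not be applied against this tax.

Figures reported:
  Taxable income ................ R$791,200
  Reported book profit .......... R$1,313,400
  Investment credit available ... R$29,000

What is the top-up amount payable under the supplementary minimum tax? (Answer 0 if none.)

Regular income tax:
  R$348,000 × 14% = R$48,720
  R$41,000 × 18% = R$7,380
  R$371,000 × 26% = R$96,460
  R$31,200 × 37% = R$11,544
  → R$164,104
  Less investment credit R$29,000 → R$135,104

Supplementary minimum tax:
  Base (reported book profit): R$1,313,400
  Exemption: 20% × (R$1,313,400 − R$848,000) = R$93,080 ≥ R$52,000, so the exemption is fully phased out
  Base: R$1,313,400 − R$0 = R$1,313,400
  R$1,313,400 × 23% = R$302,082

Excess of supplementary minimum tax over regular income tax: R$302,082 − R$135,104 = R$166,978.

R$166,978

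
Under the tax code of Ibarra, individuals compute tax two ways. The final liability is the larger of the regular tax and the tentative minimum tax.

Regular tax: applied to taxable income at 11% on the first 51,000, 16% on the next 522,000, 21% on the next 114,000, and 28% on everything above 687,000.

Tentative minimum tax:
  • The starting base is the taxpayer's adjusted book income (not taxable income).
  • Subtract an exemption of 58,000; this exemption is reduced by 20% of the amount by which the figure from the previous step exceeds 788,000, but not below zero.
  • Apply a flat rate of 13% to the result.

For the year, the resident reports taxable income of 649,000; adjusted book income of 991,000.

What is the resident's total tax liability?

126,568

Regular tax:
  51,000 × 11% = 5,610
  522,000 × 16% = 83,520
  76,000 × 21% = 15,960
  → 105,090

Tentative minimum tax:
  Base (adjusted book income): 991,000
  Exemption: 58,000 − 20% × (991,000 − 788,000) = 58,000 − 40,600 = 17,400
  Base: 991,000 − 17,400 = 973,600
  973,600 × 13% = 126,568

126,568 > 105,090, so the tentative minimum tax is the binding amount.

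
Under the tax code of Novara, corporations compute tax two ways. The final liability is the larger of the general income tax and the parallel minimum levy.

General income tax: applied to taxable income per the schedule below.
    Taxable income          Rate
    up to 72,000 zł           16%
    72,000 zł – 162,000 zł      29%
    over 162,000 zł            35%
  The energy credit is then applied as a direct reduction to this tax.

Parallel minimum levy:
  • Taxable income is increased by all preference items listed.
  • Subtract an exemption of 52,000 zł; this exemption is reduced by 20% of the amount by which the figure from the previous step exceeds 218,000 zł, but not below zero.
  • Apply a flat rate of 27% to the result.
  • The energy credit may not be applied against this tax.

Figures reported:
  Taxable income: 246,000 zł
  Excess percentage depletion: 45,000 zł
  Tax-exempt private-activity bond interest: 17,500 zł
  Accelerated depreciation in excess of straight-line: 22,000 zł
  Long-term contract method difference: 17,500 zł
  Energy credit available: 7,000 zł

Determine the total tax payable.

General income tax:
  72,000 zł × 16% = 11,520 zł
  90,000 zł × 29% = 26,100 zł
  84,000 zł × 35% = 29,400 zł
  → 67,020 zł
  Less energy credit 7,000 zł → 60,020 zł

Parallel minimum levy:
  Adjusted income: 246,000 zł + 45,000 zł + 17,500 zł + 22,000 zł + 17,500 zł = 348,000 zł
  Exemption: 52,000 zł − 20% × (348,000 zł − 218,000 zł) = 52,000 zł − 26,000 zł = 26,000 zł
  Base: 348,000 zł − 26,000 zł = 322,000 zł
  322,000 zł × 27% = 86,940 zł

86,940 zł > 60,020 zł, so the parallel minimum levy is the binding amount.

86,940 zł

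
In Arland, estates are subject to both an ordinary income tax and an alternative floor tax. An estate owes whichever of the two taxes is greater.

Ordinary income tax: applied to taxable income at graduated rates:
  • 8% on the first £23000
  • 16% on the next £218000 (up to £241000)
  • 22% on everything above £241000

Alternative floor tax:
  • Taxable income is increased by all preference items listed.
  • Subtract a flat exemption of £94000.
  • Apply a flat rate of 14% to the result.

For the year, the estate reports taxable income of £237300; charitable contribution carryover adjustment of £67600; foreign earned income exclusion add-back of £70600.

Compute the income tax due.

£39410

Ordinary income tax:
  £23000 × 8% = £1840
  £214300 × 16% = £34288
  → £36128

Alternative floor tax:
  Adjusted income: £237300 + £67600 + £70600 = £375500
  Less exemption £94000 → base £281500
  £281500 × 14% = £39410

£39410 > £36128, so the alternative floor tax is the binding amount.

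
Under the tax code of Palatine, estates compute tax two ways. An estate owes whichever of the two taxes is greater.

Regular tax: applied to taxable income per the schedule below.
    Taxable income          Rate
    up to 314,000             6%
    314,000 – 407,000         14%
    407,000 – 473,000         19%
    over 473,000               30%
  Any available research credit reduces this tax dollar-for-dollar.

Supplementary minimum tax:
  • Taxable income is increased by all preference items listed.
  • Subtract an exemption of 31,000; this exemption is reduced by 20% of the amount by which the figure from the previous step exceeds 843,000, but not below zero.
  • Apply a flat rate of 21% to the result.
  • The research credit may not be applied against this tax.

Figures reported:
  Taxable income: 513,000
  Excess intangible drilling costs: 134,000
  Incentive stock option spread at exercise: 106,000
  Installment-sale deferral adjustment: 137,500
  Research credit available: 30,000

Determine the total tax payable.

Regular tax:
  314,000 × 6% = 18,840
  93,000 × 14% = 13,020
  66,000 × 19% = 12,540
  40,000 × 30% = 12,000
  → 56,400
  Less research credit 30,000 → 26,400

Supplementary minimum tax:
  Adjusted income: 513,000 + 134,000 + 106,000 + 137,500 = 890,500
  Exemption: 31,000 − 20% × (890,500 − 843,000) = 31,000 − 9,500 = 21,500
  Base: 890,500 − 21,500 = 869,000
  869,000 × 21% = 182,490

182,490 > 26,400, so the supplementary minimum tax is the binding amount.

182,490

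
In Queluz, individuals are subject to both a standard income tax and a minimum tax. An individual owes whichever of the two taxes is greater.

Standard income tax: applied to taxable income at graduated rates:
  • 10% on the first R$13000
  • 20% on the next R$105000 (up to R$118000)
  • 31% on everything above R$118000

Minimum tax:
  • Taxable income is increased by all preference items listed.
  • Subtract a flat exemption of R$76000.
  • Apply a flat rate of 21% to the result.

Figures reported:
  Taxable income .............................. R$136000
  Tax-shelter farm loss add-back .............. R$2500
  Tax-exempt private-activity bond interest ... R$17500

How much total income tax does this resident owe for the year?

Standard income tax:
  R$13000 × 10% = R$1300
  R$105000 × 20% = R$21000
  R$18000 × 31% = R$5580
  → R$27880

Minimum tax:
  Adjusted income: R$136000 + R$2500 + R$17500 = R$156000
  Less exemption R$76000 → base R$80000
  R$80000 × 21% = R$16800

R$27880 > R$16800, so the standard income tax governs.

R$27880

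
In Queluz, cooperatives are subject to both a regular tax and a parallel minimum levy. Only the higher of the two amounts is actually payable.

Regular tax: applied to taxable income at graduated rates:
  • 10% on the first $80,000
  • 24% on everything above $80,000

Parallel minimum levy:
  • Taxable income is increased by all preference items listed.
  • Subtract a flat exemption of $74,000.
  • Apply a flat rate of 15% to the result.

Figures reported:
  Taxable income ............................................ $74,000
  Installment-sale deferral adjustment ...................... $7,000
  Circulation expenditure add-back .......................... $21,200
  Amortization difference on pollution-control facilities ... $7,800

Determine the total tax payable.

$7,400

Regular tax:
  $74,000 × 10% = $7,400

Parallel minimum levy:
  Adjusted income: $74,000 + $7,000 + $21,200 + $7,800 = $110,000
  Less exemption $74,000 → base $36,000
  $36,000 × 15% = $5,400

$7,400 > $5,400, so the regular tax governs.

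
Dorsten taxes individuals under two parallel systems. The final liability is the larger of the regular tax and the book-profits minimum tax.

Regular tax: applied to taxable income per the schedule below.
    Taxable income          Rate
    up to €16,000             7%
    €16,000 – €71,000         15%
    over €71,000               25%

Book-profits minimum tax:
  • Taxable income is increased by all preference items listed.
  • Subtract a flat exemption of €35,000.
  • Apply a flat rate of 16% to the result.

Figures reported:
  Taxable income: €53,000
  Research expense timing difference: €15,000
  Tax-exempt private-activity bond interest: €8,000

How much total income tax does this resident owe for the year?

€6,670

Regular tax:
  €16,000 × 7% = €1,120
  €37,000 × 15% = €5,550
  → €6,670

Book-profits minimum tax:
  Adjusted income: €53,000 + €15,000 + €8,000 = €76,000
  Less exemption €35,000 → base €41,000
  €41,000 × 16% = €6,560

€6,670 > €6,560, so the regular tax governs.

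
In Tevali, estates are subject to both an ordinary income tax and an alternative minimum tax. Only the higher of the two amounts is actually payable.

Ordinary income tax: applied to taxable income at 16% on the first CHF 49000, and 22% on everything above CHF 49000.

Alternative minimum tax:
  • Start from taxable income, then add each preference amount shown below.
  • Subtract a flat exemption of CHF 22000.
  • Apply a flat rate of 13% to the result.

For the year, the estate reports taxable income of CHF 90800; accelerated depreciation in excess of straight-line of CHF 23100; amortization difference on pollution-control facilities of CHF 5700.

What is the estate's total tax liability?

CHF 17036

Alternative minimum tax:
  Adjusted income: CHF 90800 + CHF 23100 + CHF 5700 = CHF 119600
  Less exemption CHF 22000 → base CHF 97600
  CHF 97600 × 13% = CHF 12688

Ordinary income tax:
  CHF 49000 × 16% = CHF 7840
  CHF 41800 × 22% = CHF 9196
  → CHF 17036

CHF 17036 > CHF 12688, so the ordinary income tax governs.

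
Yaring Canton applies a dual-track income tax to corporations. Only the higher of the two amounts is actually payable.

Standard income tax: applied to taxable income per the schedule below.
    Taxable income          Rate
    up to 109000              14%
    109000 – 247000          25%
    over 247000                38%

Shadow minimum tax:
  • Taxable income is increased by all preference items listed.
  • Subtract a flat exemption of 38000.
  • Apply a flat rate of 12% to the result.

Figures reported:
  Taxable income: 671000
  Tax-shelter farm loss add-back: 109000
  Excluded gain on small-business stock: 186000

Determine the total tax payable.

210880

Standard income tax:
  109000 × 14% = 15260
  138000 × 25% = 34500
  424000 × 38% = 161120
  → 210880

Shadow minimum tax:
  Adjusted income: 671000 + 109000 + 186000 = 966000
  Less exemption 38000 → base 928000
  928000 × 12% = 111360

210880 > 111360, so the standard income tax governs.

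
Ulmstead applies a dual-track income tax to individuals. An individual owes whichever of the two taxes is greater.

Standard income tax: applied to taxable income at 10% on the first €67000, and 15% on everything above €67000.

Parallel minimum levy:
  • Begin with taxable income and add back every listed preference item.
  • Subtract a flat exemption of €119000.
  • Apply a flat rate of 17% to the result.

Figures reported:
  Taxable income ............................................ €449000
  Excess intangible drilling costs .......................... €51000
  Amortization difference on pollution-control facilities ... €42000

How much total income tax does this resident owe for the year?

Parallel minimum levy:
  Adjusted income: €449000 + €51000 + €42000 = €542000
  Less exemption €119000 → base €423000
  €423000 × 17% = €71910

Standard income tax:
  €67000 × 10% = €6700
  €382000 × 15% = €57300
  → €64000

€71910 > €64000, so the parallel minimum levy is the binding amount.

€71910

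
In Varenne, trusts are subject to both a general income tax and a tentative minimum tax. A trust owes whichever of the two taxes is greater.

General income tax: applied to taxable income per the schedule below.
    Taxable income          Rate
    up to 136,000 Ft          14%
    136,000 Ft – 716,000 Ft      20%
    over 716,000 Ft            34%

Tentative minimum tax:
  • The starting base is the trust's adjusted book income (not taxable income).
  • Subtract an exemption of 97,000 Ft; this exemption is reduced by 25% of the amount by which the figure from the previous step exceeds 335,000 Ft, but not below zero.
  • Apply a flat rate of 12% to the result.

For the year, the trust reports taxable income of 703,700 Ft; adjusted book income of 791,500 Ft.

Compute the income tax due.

132,580 Ft

General income tax:
  136,000 Ft × 14% = 19,040 Ft
  567,700 Ft × 20% = 113,540 Ft
  → 132,580 Ft

Tentative minimum tax:
  Base (adjusted book income): 791,500 Ft
  Exemption: 25% × (791,500 Ft − 335,000 Ft) = 114,125 Ft ≥ 97,000 Ft, so the exemption is fully phased out
  Base: 791,500 Ft − 0 Ft = 791,500 Ft
  791,500 Ft × 12% = 94,980 Ft

132,580 Ft > 94,980 Ft, so the general income tax governs.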